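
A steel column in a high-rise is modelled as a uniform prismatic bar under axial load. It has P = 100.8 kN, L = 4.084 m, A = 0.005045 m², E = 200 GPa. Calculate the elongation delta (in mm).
Model: a uniform prismatic bar under axial load, so delta = (P·L) / (A·E).
Convert to SI units:
  P = 100.8 kN = 100800 N
  E = 200 GPa = 2 × 10¹¹ Pa
Substitute:
  delta = (100800 × 4.084) / (0.005045 × (2 × 10¹¹))
  delta = 0.000408 m
Convert: delta = 0.000408 m = 0.408 mm
Final answer: delta = 0.408 mm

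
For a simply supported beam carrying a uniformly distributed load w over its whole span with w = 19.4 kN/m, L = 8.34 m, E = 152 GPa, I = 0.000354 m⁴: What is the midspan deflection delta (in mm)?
Model: a simply supported beam carrying a uniformly distributed load w over its whole span, so delta = (5·w·L^4) / (384·E·I).
Convert to SI units:
  w = 19.4 kN/m = 19400 N/m
  E = 152 GPa = 1.52 × 10¹¹ Pa
Substitute:
  delta = (5 × 19400 × 8.34^4) / (384 × (1.52 × 10¹¹) × 0.000354)
  delta = 0.02271 m
Convert: delta = 0.02271 m = 22.71 mm
Final answer: delta = 22.71 mm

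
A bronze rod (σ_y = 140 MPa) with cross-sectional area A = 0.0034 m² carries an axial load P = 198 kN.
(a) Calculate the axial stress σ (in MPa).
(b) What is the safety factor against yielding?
(a) Axial stress σ = P/A. Convert P = 198 kN = 198000 N.
  σ = 198000 / 0.0034 = 5.824 × 10⁷ Pa = 58.24 MPa
(b) Safety factor SF = σ_y/σ = 140 / 58.24 = 2.404
Final answer: (a) σ = 58.24 MPa, (b) SF = 2.404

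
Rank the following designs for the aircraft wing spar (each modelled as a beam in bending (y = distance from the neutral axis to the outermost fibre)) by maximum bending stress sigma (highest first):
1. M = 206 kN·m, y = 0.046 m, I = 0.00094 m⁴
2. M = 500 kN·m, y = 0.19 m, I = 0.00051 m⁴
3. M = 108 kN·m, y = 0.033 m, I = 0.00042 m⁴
Model: a beam in bending (y = distance from the neutral axis to the outermost fibre), so sigma = (M·y) / I (SI units).
  Case 1: sigma = (206000 × 0.046) / 0.00094 = 1.008 × 10⁷ Pa = 10.08 MPa
  Case 2: sigma = (500000 × 0.19) / 0.00051 = 1.863 × 10⁸ Pa = 186.3 MPa
  Case 3: sigma = (108000 × 0.033) / 0.00042 = 8.486 × 10⁶ Pa = 8.486 MPa
Ordering: 186.3 MPa (case 2) > 10.08 MPa (case 1) > 8.486 MPa (case 3)
Final answer: 2, 1, 3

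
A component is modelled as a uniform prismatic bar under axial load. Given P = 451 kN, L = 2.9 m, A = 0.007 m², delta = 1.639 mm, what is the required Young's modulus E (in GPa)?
Model: a uniform prismatic bar under axial load, so delta = (P·L) / (A·E).
Solve for E: E = (P·L) / (delta·A).
Convert to SI units:
  P = 451 kN = 451000 N
  delta = 1.639 mm = 0.001639 m
Substitute:
  E = (451000 × 2.9) / (0.001639 × 0.007)
  E = 1.14 × 10¹¹ Pa
Convert: E = 1.14 × 10¹¹ Pa = 114 GPa
Final answer: E = 114 GPa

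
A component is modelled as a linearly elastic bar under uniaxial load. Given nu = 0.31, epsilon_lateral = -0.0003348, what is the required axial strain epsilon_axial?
Model: a linearly elastic bar under uniaxial load, so epsilon_lateral = -nu·epsilon_axial.
Solve for epsilon_axial: epsilon_axial = -epsilon_lateral / nu.
Substitute:
  epsilon_axial = -(-0.0003348) / 0.31
  epsilon_axial = 0.00108
Final answer: epsilon_axial = 0.00108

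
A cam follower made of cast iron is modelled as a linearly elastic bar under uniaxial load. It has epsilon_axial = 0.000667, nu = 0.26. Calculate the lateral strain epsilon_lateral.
Model: a linearly elastic bar under uniaxial load, so epsilon_lateral = -nu·epsilon_axial.
Substitute:
  epsilon_lateral = -(0.26 × 0.000667)
  epsilon_lateral = -0.0001734
Final answer: epsilon_lateral = -0.0001734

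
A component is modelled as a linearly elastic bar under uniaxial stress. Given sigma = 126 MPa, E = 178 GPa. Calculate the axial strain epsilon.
Model: a linearly elastic bar under uniaxial stress, so epsilon = sigma / E.
Convert to SI units:
  sigma = 126 MPa = 1.26 × 10⁸ Pa
  E = 178 GPa = 1.78 × 10¹¹ Pa
Substitute:
  epsilon = (1.26 × 10⁸) / (1.78 × 10¹¹)
  epsilon = 0.0007079
Final answer: epsilon = 0.0007079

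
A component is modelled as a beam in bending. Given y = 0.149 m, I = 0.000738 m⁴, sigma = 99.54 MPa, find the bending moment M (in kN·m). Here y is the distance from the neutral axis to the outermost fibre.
Model: a beam in bending, so sigma = (M·y) / I.
Solve for M: M = (sigma·I) / y.
Convert to SI units:
  sigma = 99.54 MPa = 9.954 × 10⁷ Pa
Substitute:
  M = ((9.954 × 10⁷) × 0.000738) / 0.149
  M = 493000 N·m
Convert: M = 493000 N·m = 493 kN·m
Final answer: M = 493 kN·m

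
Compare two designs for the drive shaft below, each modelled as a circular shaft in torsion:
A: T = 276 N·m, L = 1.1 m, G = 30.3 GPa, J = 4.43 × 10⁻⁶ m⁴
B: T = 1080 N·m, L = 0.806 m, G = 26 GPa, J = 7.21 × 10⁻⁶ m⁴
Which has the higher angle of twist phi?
Model: a circular shaft in torsion, so phi = (T·L) / (G·J) (SI units).
  A: phi = (276 × 1.1) / ((3.03 × 10¹⁰) × (4.43 × 10⁻⁶)) = 0.002262 rad = 0.1296°
  B: phi = (1080 × 0.806) / ((2.6 × 10¹⁰) × (7.21 × 10⁻⁶)) = 0.004644 rad = 0.2661°
0.2661° > 0.1296°, so B is larger.
Final answer: B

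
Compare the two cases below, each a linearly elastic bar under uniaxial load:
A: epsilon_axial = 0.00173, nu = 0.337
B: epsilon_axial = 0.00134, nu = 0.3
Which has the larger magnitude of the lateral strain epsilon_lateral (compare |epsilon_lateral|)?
Model: a linearly elastic bar under uniaxial load, so epsilon_lateral = -nu·epsilon_axial (SI units).
  A: epsilon_lateral = -(0.337 × 0.00173) = -0.000583
  B: epsilon_lateral = -(0.3 × 0.00134) = -0.000402
|epsilon_lateral|: A = 0.000583, B = 0.000402, so A is larger in magnitude.
Final answer: A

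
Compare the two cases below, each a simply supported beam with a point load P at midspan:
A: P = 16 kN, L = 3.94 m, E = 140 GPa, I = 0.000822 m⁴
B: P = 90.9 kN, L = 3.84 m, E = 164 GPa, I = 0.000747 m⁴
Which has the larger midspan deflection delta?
Model: a simply supported beam with a point load P at midspan, so delta = (P·L^3) / (48·E·I) (SI units).
  A: delta = (16000 × 3.94^3) / (48 × (1.4 × 10¹¹) × 0.000822) = 0.0001772 m = 0.1772 mm
  B: delta = (90900 × 3.84^3) / (48 × (1.64 × 10¹¹) × 0.000747) = 0.0008753 m = 0.8753 mm
0.8753 mm > 0.1772 mm, so B is larger.
Final answer: B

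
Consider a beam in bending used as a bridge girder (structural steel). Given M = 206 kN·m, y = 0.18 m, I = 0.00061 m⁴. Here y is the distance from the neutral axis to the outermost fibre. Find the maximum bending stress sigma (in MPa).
Model: a beam in bending, so sigma = (M·y) / I.
Convert to SI units:
  M = 206 kN·m = 206000 N·m
Substitute:
  sigma = (206000 × 0.18) / 0.00061
  sigma = 6.079 × 10⁷ Pa
Convert: sigma = 6.079 × 10⁷ Pa = 60.79 MPa
Final answer: sigma = 60.79 MPa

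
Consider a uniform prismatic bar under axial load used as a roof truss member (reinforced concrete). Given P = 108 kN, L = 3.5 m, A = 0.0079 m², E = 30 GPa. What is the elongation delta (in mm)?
Model: a uniform prismatic bar under axial load, so delta = (P·L) / (A·E).
Convert to SI units:
  P = 108 kN = 108000 N
  E = 30 GPa = 3 × 10¹⁰ Pa
Substitute:
  delta = (108000 × 3.5) / (0.0079 × (3 × 10¹⁰))
  delta = 0.001595 m
Convert: delta = 0.001595 m = 1.595 mm
Final answer: delta = 1.595 mm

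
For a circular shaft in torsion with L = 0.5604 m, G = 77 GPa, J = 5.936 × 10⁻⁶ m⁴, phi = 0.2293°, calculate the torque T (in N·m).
Model: a circular shaft in torsion, so phi = (T·L) / (G·J).
Solve for T: T = (phi·G·J) / L.
Convert to SI units:
  G = 77 GPa = 7.7 × 10¹⁰ Pa
  phi = 0.2293° = 0.004002 rad
Substitute:
  T = (0.004002 × (7.7 × 10¹⁰) × (5.936 × 10⁻⁶)) / 0.5604
  T = 3264 N·m
Final answer: T = 3264 N·m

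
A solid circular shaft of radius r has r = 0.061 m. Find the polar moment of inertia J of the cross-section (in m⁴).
Model: a solid circular shaft of radius r, so J = (π·r^4) / 2.
Substitute:
  J = (π × 0.061^4) / 2
  J = 2.175 × 10⁻⁵ m⁴
Final answer: J = 2.175 × 10⁻⁵ m⁴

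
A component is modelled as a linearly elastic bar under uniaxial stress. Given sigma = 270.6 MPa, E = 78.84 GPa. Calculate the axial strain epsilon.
Model: a linearly elastic bar under uniaxial stress, so epsilon = sigma / E.
Convert to SI units:
  sigma = 270.6 MPa = 2.706 × 10⁸ Pa
  E = 78.84 GPa = 7.884 × 10¹⁰ Pa
Substitute:
  epsilon = (2.706 × 10⁸) / (7.884 × 10¹⁰)
  epsilon = 0.003432
Final answer: epsilon = 0.003432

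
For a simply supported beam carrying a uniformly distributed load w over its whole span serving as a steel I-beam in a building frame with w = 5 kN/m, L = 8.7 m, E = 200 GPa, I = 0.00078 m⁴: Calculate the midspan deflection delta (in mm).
Model: a simply supported beam carrying a uniformly distributed load w over its whole span, so delta = (5·w·L^4) / (384·E·I).
Convert to SI units:
  w = 5 kN/m = 5000 N/m
  E = 200 GPa = 2 × 10¹¹ Pa
Substitute:
  delta = (5 × 5000 × 8.7^4) / (384 × (2 × 10¹¹) × 0.00078)
  delta = 0.002391 m
Convert: delta = 0.002391 m = 2.391 mm
Final answer: delta = 2.391 mm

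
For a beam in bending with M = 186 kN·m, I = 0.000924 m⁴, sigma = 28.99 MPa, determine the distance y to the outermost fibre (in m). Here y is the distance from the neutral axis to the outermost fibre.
Model: a beam in bending, so sigma = (M·y) / I.
Solve for y: y = (sigma·I) / M.
Convert to SI units:
  M = 186 kN·m = 186000 N·m
  sigma = 28.99 MPa = 2.899 × 10⁷ Pa
Substitute:
  y = ((2.899 × 10⁷) × 0.000924) / 186000
  y = 0.144 m
Final answer: y = 0.144 m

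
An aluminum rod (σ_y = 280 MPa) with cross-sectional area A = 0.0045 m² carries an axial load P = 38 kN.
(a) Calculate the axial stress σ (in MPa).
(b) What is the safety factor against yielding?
(a) Axial stress σ = P/A. Convert P = 38 kN = 38000 N.
  σ = 38000 / 0.0045 = 8.444 × 10⁶ Pa = 8.444 MPa
(b) Safety factor SF = σ_y/σ = 280 / 8.444 = 33.16
Final answer: (a) σ = 8.444 MPa, (b) SF = 33.16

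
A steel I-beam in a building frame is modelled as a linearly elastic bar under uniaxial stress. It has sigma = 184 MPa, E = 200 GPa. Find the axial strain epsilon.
Model: a linearly elastic bar under uniaxial stress, so epsilon = sigma / E.
Convert to SI units:
  sigma = 184 MPa = 1.84 × 10⁸ Pa
  E = 200 GPa = 2 × 10¹¹ Pa
Substitute:
  epsilon = (1.84 × 10⁸) / (2 × 10¹¹)
  epsilon = 0.00092
Final answer: epsilon = 0.00092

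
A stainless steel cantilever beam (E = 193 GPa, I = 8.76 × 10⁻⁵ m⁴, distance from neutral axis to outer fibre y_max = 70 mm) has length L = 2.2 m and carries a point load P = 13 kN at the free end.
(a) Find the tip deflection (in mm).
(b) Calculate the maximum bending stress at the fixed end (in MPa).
(a) Tip deflection of a cantilever with an end point load: δ = P·L^3 / (3·E·I). Convert P = 13 kN = 13000 N, E = 193 GPa = 1.93 × 10¹¹ Pa.
  δ = (13000 × 2.2^3) / (3 × (1.93 × 10¹¹) × (8.76 × 10⁻⁵)) = 0.002729 m = 2.729 mm
(b) Maximum bending moment at the fixed end: M = P·L = 13000 × 2.2 = 28600 N·m. Convert y_max = 70 mm = 0.07 m.
  σ = M·y_max / I = (28600 × 0.07) / (8.76 × 10⁻⁵) = 2.285 × 10⁷ Pa = 22.85 MPa
Final answer: (a) δ = 2.729 mm, (b) σ = 22.85 MPa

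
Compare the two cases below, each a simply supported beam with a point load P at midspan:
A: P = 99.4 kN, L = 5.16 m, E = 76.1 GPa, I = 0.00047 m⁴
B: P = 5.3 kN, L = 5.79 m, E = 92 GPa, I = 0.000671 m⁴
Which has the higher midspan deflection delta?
Model: a simply supported beam with a point load P at midspan, so delta = (P·L^3) / (48·E·I) (SI units).
  A: delta = (99400 × 5.16^3) / (48 × (7.61 × 10¹⁰) × 0.00047) = 0.007954 m = 7.954 mm
  B: delta = (5300 × 5.79^3) / (48 × (9.2 × 10¹⁰) × 0.000671) = 0.0003472 m = 0.3472 mm
7.954 mm > 0.3472 mm, so A is larger.
Final answer: A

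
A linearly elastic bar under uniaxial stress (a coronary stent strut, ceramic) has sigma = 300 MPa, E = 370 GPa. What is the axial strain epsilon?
Model: a linearly elastic bar under uniaxial stress, so epsilon = sigma / E.
Convert to SI units:
  sigma = 300 MPa = 3 × 10⁸ Pa
  E = 370 GPa = 3.7 × 10¹¹ Pa
Substitute:
  epsilon = (3 × 10⁸) / (3.7 × 10¹¹)
  epsilon = 0.0008108
Final answer: epsilon = 0.0008108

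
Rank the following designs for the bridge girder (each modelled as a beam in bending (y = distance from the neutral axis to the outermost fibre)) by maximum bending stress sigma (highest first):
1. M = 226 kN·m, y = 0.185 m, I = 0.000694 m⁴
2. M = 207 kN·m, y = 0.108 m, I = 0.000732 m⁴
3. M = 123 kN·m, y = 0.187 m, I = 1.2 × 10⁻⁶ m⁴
Model: a beam in bending (y = distance from the neutral axis to the outermost fibre), so sigma = (M·y) / I (SI units).
  Case 1: sigma = (226000 × 0.185) / 0.000694 = 6.024 × 10⁷ Pa = 60.24 MPa
  Case 2: sigma = (207000 × 0.108) / 0.000732 = 3.054 × 10⁷ Pa = 30.54 MPa
  Case 3: sigma = (123000 × 0.187) / (1.2 × 10⁻⁶) = 1.917 × 10¹⁰ Pa = 19170 MPa
Ordering: 19170 MPa (case 3) > 60.24 MPa (case 1) > 30.54 MPa (case 2)
Final answer: 3, 1, 2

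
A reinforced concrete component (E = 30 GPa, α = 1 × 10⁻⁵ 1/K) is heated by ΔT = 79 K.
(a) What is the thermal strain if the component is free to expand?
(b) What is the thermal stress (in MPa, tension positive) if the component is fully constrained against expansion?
(a) Free thermal strain ε_th = α·ΔT = (1 × 10⁻⁵) × 79 = 0.00079
(b) Fully constrained, the expansion is suppressed, so σ = -E·α·ΔT. Convert E = 30 GPa = 3 × 10¹⁰ Pa.
  σ = -(3 × 10¹⁰) × (1 × 10⁻⁵) × 79 = -2.37 × 10⁷ Pa = -23.7 MPa (compressive)
Final answer: (a) ε_th = 0.00079, (b) σ = -23.7 MPa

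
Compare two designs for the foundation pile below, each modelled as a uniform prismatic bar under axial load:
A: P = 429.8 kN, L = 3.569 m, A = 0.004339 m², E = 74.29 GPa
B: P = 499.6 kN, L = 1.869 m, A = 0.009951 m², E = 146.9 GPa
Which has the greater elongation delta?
Model: a uniform prismatic bar under axial load, so delta = (P·L) / (A·E) (SI units).
  A: delta = (429800 × 3.569) / (0.004339 × (7.429 × 10¹⁰)) = 0.004759 m = 4.759 mm
  B: delta = (499600 × 1.869) / (0.009951 × (1.469 × 10¹¹)) = 0.0006388 m = 0.6388 mm
4.759 mm > 0.6388 mm, so A is larger.
Final answer: A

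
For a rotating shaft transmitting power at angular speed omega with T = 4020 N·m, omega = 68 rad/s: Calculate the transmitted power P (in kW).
Model: a rotating shaft transmitting power at angular speed omega, so P = T·omega.
Substitute:
  P = 4020 × 68
  P = 273400 W
Convert: P = 273400 W = 273.4 kW
Final answer: P = 273.4 kW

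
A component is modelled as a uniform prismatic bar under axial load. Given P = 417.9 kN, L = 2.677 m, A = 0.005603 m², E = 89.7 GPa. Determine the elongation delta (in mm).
Model: a uniform prismatic bar under axial load, so delta = (P·L) / (A·E).
Convert to SI units:
  P = 417.9 kN = 417900 N
  E = 89.7 GPa = 8.97 × 10¹⁰ Pa
Substitute:
  delta = (417900 × 2.677) / (0.005603 × (8.97 × 10¹⁰))
  delta = 0.002226 m
Convert: delta = 0.002226 m = 2.226 mm
Final answer: delta = 2.226 mm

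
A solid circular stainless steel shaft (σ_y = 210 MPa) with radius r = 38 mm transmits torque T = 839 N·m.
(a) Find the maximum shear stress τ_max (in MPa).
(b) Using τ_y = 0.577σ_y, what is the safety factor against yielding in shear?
(a) For a solid circular shaft, τ_max = T·r/J with J = π·r^4/2, i.e. τ_max = 2·T / (π·r^3). Convert r = 38 mm = 0.038 m.
  τ_max = (2 × 839) / (π × 0.038^3) = 9.734 × 10⁶ Pa = 9.734 MPa
(b) τ_y = 0.577 × 210 = 121.17 MPa
  SF = τ_y/τ_max = 121.17 / 9.734 = 12.45
Final answer: (a) τ_max = 9.734 MPa, (b) SF = 12.45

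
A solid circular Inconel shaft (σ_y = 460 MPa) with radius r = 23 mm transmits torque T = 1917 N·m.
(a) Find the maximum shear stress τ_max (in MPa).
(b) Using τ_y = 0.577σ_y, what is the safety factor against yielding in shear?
(a) For a solid circular shaft, τ_max = T·r/J with J = π·r^4/2, i.e. τ_max = 2·T / (π·r^3). Convert r = 23 mm = 0.023 m.
  τ_max = (2 × 1917) / (π × 0.023^3) = 1.003 × 10⁸ Pa = 100.3 MPa
(b) τ_y = 0.577 × 460 = 265.42 MPa
  SF = τ_y/τ_max = 265.42 / 100.3 = 2.646
Final answer: (a) τ_max = 100.3 MPa, (b) SF = 2.646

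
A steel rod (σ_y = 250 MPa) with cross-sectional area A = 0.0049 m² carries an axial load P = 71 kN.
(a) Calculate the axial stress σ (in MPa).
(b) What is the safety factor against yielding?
(a) Axial stress σ = P/A. Convert P = 71 kN = 71000 N.
  σ = 71000 / 0.0049 = 1.449 × 10⁷ Pa = 14.49 MPa
(b) Safety factor SF = σ_y/σ = 250 / 14.49 = 17.25
Final answer: (a) σ = 14.49 MPa, (b) SF = 17.25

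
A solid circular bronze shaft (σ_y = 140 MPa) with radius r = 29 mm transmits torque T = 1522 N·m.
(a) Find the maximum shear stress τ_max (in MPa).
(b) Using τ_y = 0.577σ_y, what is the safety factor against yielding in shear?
(a) For a solid circular shaft, τ_max = T·r/J with J = π·r^4/2, i.e. τ_max = 2·T / (π·r^3). Convert r = 29 mm = 0.029 m.
  τ_max = (2 × 1522) / (π × 0.029^3) = 3.973 × 10⁷ Pa = 39.73 MPa
(b) τ_y = 0.577 × 140 = 80.78 MPa
  SF = τ_y/τ_max = 80.78 / 39.73 = 2.033
Final answer: (a) τ_max = 39.73 MPa, (b) SF = 2.033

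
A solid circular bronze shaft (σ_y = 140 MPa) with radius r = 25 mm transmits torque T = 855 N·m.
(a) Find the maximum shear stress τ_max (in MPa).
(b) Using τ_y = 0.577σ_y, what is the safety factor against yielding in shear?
(a) For a solid circular shaft, τ_max = T·r/J with J = π·r^4/2, i.e. τ_max = 2·T / (π·r^3). Convert r = 25 mm = 0.025 m.
  τ_max = (2 × 855) / (π × 0.025^3) = 3.484 × 10⁷ Pa = 34.84 MPa
(b) τ_y = 0.577 × 140 = 80.78 MPa
  SF = τ_y/τ_max = 80.78 / 34.84 = 2.319
Final answer: (a) τ_max = 34.84 MPa, (b) SF = 2.319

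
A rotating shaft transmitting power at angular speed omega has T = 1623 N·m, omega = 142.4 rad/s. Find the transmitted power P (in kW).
Model: a rotating shaft transmitting power at angular speed omega, so P = T·omega.
Substitute:
  P = 1623 × 142.4
  P = 231100 W
Convert: P = 231100 W = 231.1 kW
Final answer: P = 231.1 kW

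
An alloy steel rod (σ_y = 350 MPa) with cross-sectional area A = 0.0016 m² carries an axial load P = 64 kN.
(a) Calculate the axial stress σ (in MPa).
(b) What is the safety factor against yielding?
(a) Axial stress σ = P/A. Convert P = 64 kN = 64000 N.
  σ = 64000 / 0.0016 = 4 × 10⁷ Pa = 40 MPa
(b) Safety factor SF = σ_y/σ = 350 / 40 = 8.75
Final answer: (a) σ = 40 MPa, (b) SF = 8.75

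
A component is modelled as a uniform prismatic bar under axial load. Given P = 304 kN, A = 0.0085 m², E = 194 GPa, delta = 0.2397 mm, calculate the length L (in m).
Model: a uniform prismatic bar under axial load, so delta = (P·L) / (A·E).
Solve for L: L = (delta·A·E) / P.
Convert to SI units:
  P = 304 kN = 304000 N
  E = 194 GPa = 1.94 × 10¹¹ Pa
  delta = 0.2397 mm = 0.0002397 m
Substitute:
  L = (0.0002397 × 0.0085 × (1.94 × 10¹¹)) / 304000
  L = 1.3 m
Final answer: L = 1.3 m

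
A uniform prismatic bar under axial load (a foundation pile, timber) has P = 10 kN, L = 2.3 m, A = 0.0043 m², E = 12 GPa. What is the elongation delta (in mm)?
Model: a uniform prismatic bar under axial load, so delta = (P·L) / (A·E).
Convert to SI units:
  P = 10 kN = 10000 N
  E = 12 GPa = 1.2 × 10¹⁰ Pa
Substitute:
  delta = (10000 × 2.3) / (0.0043 × (1.2 × 10¹⁰))
  delta = 0.0004457 m
Convert: delta = 0.0004457 m = 0.4457 mm
Final answer: delta = 0.4457 mm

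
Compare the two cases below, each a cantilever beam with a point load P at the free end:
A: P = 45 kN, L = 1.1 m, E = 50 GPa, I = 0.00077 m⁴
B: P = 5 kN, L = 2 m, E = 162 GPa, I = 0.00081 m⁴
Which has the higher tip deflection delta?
Model: a cantilever beam with a point load P at the free end, so delta = (P·L^3) / (3·E·I) (SI units).
  A: delta = (45000 × 1.1^3) / (3 × (5 × 10¹⁰) × 0.00077) = 0.0005186 m = 0.5186 mm
  B: delta = (5000 × 2^3) / (3 × (1.62 × 10¹¹) × 0.00081) = 0.0001016 m = 0.1016 mm
0.5186 mm > 0.1016 mm, so A is larger.
Final answer: A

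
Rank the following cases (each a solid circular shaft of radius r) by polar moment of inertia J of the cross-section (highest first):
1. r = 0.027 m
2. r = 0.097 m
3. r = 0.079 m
Model: a solid circular shaft of radius r, so J = (π·r^4) / 2 (SI units).
  Case 1: J = (π × 0.027^4) / 2 = 8.348 × 10⁻⁷ m⁴
  Case 2: J = (π × 0.097^4) / 2 = 0.0001391 m⁴
  Case 3: J = (π × 0.079^4) / 2 = 6.118 × 10⁻⁵ m⁴
Ordering: 0.0001391 m⁴ (case 2) > 6.118 × 10⁻⁵ m⁴ (case 3) > 8.348 × 10⁻⁷ m⁴ (case 1)
Final answer: 2, 3, 1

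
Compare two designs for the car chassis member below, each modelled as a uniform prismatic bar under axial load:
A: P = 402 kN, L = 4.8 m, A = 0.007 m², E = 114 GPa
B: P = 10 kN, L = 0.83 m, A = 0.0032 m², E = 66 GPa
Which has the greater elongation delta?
Model: a uniform prismatic bar under axial load, so delta = (P·L) / (A·E) (SI units).
  A: delta = (402000 × 4.8) / (0.007 × (1.14 × 10¹¹)) = 0.002418 m = 2.418 mm
  B: delta = (10000 × 0.83) / (0.0032 × (6.6 × 10¹⁰)) = 3.93 × 10⁻⁵ m = 0.0393 mm
2.418 mm > 0.0393 mm, so A is larger.
Final answer: A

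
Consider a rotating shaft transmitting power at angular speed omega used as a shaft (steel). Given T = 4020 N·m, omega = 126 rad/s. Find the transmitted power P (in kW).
Model: a rotating shaft transmitting power at angular speed omega, so P = T·omega.
Substitute:
  P = 4020 × 126
  P = 506500 W
Convert: P = 506500 W = 506.5 kW
Final answer: P = 506.5 kW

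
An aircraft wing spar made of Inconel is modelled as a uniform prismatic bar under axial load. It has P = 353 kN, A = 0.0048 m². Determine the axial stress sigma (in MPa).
Model: a uniform prismatic bar under axial load, so sigma = P / A.
Convert to SI units:
  P = 353 kN = 353000 N
Substitute:
  sigma = 353000 / 0.0048
  sigma = 7.354 × 10⁷ Pa
Convert: sigma = 7.354 × 10⁷ Pa = 73.54 MPa
Final answer: sigma = 73.54 MPa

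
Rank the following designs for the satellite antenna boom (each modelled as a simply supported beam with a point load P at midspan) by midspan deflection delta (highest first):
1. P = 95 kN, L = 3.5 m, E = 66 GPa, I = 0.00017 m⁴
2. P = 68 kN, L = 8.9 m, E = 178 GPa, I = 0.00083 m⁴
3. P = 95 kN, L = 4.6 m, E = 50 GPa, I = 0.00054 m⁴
Model: a simply supported beam with a point load P at midspan, so delta = (P·L^3) / (48·E·I) (SI units).
  Case 1: delta = (95000 × 3.5^3) / (48 × (6.6 × 10¹⁰) × 0.00017) = 0.007563 m = 7.563 mm
  Case 2: delta = (68000 × 8.9^3) / (48 × (1.78 × 10¹¹) × 0.00083) = 0.00676 m = 6.76 mm
  Case 3: delta = (95000 × 4.6^3) / (48 × (5 × 10¹⁰) × 0.00054) = 0.007135 m = 7.135 mm
Ordering: 7.563 mm (case 1) > 7.135 mm (case 3) > 6.76 mm (case 2)
Final answer: 1, 3, 2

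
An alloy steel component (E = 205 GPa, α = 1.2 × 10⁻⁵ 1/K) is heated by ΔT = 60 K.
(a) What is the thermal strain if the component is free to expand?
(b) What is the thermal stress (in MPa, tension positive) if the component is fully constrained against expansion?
(a) Free thermal strain ε_th = α·ΔT = (1.2 × 10⁻⁵) × 60 = 0.00072
(b) Fully constrained, the expansion is suppressed, so σ = -E·α·ΔT. Convert E = 205 GPa = 2.05 × 10¹¹ Pa.
  σ = -(2.05 × 10¹¹) × (1.2 × 10⁻⁵) × 60 = -1.476 × 10⁸ Pa = -147.6 MPa (compressive)
Final answer: (a) ε_th = 0.00072, (b) σ = -147.6 MPa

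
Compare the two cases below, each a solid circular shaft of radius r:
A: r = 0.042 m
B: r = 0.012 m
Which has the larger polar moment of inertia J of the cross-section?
Model: a solid circular shaft of radius r, so J = (π·r^4) / 2 (SI units).
  A: J = (π × 0.042^4) / 2 = 4.888 × 10⁻⁶ m⁴
  B: J = (π × 0.012^4) / 2 = 3.257 × 10⁻⁸ m⁴
4.888 × 10⁻⁶ m⁴ > 3.257 × 10⁻⁸ m⁴, so A is larger.
Final answer: A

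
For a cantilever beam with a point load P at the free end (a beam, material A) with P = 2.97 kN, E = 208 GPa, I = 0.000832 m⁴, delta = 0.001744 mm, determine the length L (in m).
Model: a cantilever beam with a point load P at the free end, so delta = (P·L^3) / (3·E·I).
Solve for L: L = ((3·delta·E·I) / P)^(1/3).
Convert to SI units:
  P = 2.97 kN = 2970 N
  E = 208 GPa = 2.08 × 10¹¹ Pa
  delta = 0.001744 mm = 1.744 × 10⁻⁶ m
Substitute:
  L = ((3 × (1.744 × 10⁻⁶) × (2.08 × 10¹¹) × 0.000832) / 2970)^(1/3)
  L = 0.673 m
Final answer: L = 0.673 m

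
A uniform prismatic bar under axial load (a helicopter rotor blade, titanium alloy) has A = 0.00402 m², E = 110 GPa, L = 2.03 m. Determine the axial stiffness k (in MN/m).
Model: a uniform prismatic bar under axial load, so k = (A·E) / L.
Convert to SI units:
  E = 110 GPa = 1.1 × 10¹¹ Pa
Substitute:
  k = (0.00402 × (1.1 × 10¹¹)) / 2.03
  k = 2.178 × 10⁸ N/m
Convert: k = 2.178 × 10⁸ N/m = 217.8 MN/m
Final answer: k = 217.8 MN/m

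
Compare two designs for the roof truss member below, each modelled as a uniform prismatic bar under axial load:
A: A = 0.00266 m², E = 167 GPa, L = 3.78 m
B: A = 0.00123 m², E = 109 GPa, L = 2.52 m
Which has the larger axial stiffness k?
Model: a uniform prismatic bar under axial load, so k = (A·E) / L (SI units).
  A: k = (0.00266 × (1.67 × 10¹¹)) / 3.78 = 1.175 × 10⁸ N/m = 117.5 MN/m
  B: k = (0.00123 × (1.09 × 10¹¹)) / 2.52 = 5.32 × 10⁷ N/m = 53.2 MN/m
117.5 MN/m > 53.2 MN/m, so A is larger.
Final answer: A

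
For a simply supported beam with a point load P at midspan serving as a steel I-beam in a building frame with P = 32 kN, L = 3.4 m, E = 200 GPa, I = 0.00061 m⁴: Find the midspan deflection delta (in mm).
Model: a simply supported beam with a point load P at midspan, so delta = (P·L^3) / (48·E·I).
Convert to SI units:
  P = 32 kN = 32000 N
  E = 200 GPa = 2 × 10¹¹ Pa
Substitute:
  delta = (32000 × 3.4^3) / (48 × (2 × 10¹¹) × 0.00061)
  delta = 0.0002148 m
Convert: delta = 0.0002148 m = 0.2148 mm
Final answer: delta = 0.2148 mm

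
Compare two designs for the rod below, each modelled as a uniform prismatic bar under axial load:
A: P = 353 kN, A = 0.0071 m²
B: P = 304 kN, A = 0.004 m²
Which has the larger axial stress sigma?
Model: a uniform prismatic bar under axial load, so sigma = P / A (SI units).
  A: sigma = 353000 / 0.0071 = 4.972 × 10⁷ Pa = 49.72 MPa
  B: sigma = 304000 / 0.004 = 7.6 × 10⁷ Pa = 76 MPa
76 MPa > 49.72 MPa, so B is larger.
Final answer: B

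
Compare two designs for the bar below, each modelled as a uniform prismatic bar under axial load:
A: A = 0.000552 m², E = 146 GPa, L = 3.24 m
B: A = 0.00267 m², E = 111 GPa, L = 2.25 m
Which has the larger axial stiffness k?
Model: a uniform prismatic bar under axial load, so k = (A·E) / L (SI units).
  A: k = (0.000552 × (1.46 × 10¹¹)) / 3.24 = 2.487 × 10⁷ N/m = 24.87 MN/m
  B: k = (0.00267 × (1.11 × 10¹¹)) / 2.25 = 1.317 × 10⁸ N/m = 131.7 MN/m
131.7 MN/m > 24.87 MN/m, so B is larger.
Final answer: B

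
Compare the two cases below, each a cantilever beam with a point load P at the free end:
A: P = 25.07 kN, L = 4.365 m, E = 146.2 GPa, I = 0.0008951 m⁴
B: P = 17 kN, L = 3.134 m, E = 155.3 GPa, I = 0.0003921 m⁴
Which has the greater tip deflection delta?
Model: a cantilever beam with a point load P at the free end, so delta = (P·L^3) / (3·E·I) (SI units).
  A: delta = (25070 × 4.365^3) / (3 × (1.462 × 10¹¹) × 0.0008951) = 0.005311 m = 5.311 mm
  B: delta = (17000 × 3.134^3) / (3 × (1.553 × 10¹¹) × 0.0003921) = 0.002865 m = 2.865 mm
5.311 mm > 2.865 mm, so A is larger.
Final answer: A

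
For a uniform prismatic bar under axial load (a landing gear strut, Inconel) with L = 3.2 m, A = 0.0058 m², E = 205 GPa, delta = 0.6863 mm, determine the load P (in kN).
Model: a uniform prismatic bar under axial load, so delta = (P·L) / (A·E).
Solve for P: P = (delta·A·E) / L.
Convert to SI units:
  E = 205 GPa = 2.05 × 10¹¹ Pa
  delta = 0.6863 mm = 0.0006863 m
Substitute:
  P = (0.0006863 × 0.0058 × (2.05 × 10¹¹)) / 3.2
  P = 255000 N
Convert: P = 255000 N = 255 kN
Final answer: P = 255 kN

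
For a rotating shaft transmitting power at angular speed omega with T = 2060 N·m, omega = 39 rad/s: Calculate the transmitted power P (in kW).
Model: a rotating shaft transmitting power at angular speed omega, so P = T·omega.
Substitute:
  P = 2060 × 39
  P = 80340 W
Convert: P = 80340 W = 80.34 kW
Final answer: P = 80.34 kW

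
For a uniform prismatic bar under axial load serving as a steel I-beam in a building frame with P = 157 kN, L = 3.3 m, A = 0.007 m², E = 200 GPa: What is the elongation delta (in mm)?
Model: a uniform prismatic bar under axial load, so delta = (P·L) / (A·E).
Convert to SI units:
  P = 157 kN = 157000 N
  E = 200 GPa = 2 × 10¹¹ Pa
Substitute:
  delta = (157000 × 3.3) / (0.007 × (2 × 10¹¹))
  delta = 0.0003701 m
Convert: delta = 0.0003701 m = 0.3701 mm
Final answer: delta = 0.3701 mm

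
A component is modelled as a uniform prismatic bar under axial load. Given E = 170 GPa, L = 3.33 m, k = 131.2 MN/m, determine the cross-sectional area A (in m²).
Model: a uniform prismatic bar under axial load, so k = (A·E) / L.
Solve for A: A = (k·L) / E.
Convert to SI units:
  E = 170 GPa = 1.7 × 10¹¹ Pa
  k = 131.2 MN/m = 1.312 × 10⁸ N/m
Substitute:
  A = ((1.312 × 10⁸) × 3.33) / (1.7 × 10¹¹)
  A = 0.00257 m²
Final answer: A = 0.00257 m²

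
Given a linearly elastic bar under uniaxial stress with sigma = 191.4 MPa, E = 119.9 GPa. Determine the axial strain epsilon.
Model: a linearly elastic bar under uniaxial stress, so epsilon = sigma / E.
Convert to SI units:
  sigma = 191.4 MPa = 1.914 × 10⁸ Pa
  E = 119.9 GPa = 1.199 × 10¹¹ Pa
Substitute:
  epsilon = (1.914 × 10⁸) / (1.199 × 10¹¹)
  epsilon = 0.001596
Final answer: epsilon = 0.001596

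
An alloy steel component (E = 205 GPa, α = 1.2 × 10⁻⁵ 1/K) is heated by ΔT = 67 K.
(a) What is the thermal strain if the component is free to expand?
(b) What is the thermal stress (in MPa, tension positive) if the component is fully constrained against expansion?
(a) Free thermal strain ε_th = α·ΔT = (1.2 × 10⁻⁵) × 67 = 0.000804
(b) Fully constrained, the expansion is suppressed, so σ = -E·α·ΔT. Convert E = 205 GPa = 2.05 × 10¹¹ Pa.
  σ = -(2.05 × 10¹¹) × (1.2 × 10⁻⁵) × 67 = -1.648 × 10⁸ Pa = -164.8 MPa (compressive)
Final answer: (a) ε_th = 0.000804, (b) σ = -164.8 MPa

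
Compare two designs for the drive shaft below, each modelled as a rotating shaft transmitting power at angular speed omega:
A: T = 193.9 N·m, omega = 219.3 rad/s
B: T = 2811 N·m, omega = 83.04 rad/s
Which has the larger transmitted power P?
Model: a rotating shaft transmitting power at angular speed omega, so P = T·omega (SI units).
  A: P = 193.9 × 219.3 = 42520 W = 42.52 kW
  B: P = 2811 × 83.04 = 233400 W = 233.4 kW
233.4 kW > 42.52 kW, so B is larger.
Final answer: B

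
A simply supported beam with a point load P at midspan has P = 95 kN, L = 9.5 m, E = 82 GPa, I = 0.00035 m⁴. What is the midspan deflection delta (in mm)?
Model: a simply supported beam with a point load P at midspan, so delta = (P·L^3) / (48·E·I).
Convert to SI units:
  P = 95 kN = 95000 N
  E = 82 GPa = 8.2 × 10¹⁰ Pa
Substitute:
  delta = (95000 × 9.5^3) / (48 × (8.2 × 10¹⁰) × 0.00035)
  delta = 0.05913 m
Convert: delta = 0.05913 m = 59.13 mm
Final answer: delta = 59.13 mm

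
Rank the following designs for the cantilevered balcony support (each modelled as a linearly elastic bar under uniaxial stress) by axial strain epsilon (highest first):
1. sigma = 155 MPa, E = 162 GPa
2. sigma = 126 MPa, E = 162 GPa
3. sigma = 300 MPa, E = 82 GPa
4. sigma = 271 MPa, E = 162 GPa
Model: a linearly elastic bar under uniaxial stress, so epsilon = sigma / E (SI units).
  Case 1: epsilon = (1.55 × 10⁸) / (1.62 × 10¹¹) = 0.0009568
  Case 2: epsilon = (1.26 × 10⁸) / (1.62 × 10¹¹) = 0.0007778
  Case 3: epsilon = (3 × 10⁸) / (8.2 × 10¹⁰) = 0.003659
  Case 4: epsilon = (2.71 × 10⁸) / (1.62 × 10¹¹) = 0.001673
Ordering: 0.003659 (case 3) > 0.001673 (case 4) > 0.0009568 (case 1) > 0.0007778 (case 2)
Final answer: 3, 4, 1, 2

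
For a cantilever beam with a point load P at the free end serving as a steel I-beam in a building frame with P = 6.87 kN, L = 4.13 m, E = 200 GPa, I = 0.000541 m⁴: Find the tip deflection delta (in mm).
Model: a cantilever beam with a point load P at the free end, so delta = (P·L^3) / (3·E·I).
Convert to SI units:
  P = 6.87 kN = 6870 N
  E = 200 GPa = 2 × 10¹¹ Pa
Substitute:
  delta = (6870 × 4.13^3) / (3 × (2 × 10¹¹) × 0.000541)
  delta = 0.001491 m
Convert: delta = 0.001491 m = 1.491 mm
Final answer: delta = 1.491 mm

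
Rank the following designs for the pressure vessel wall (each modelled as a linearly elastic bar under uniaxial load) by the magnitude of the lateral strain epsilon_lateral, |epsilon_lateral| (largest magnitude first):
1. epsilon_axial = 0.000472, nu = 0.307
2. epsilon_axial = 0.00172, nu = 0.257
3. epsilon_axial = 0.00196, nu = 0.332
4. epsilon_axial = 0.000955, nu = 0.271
Model: a linearly elastic bar under uniaxial load, so epsilon_lateral = -nu·epsilon_axial (SI units).
  Case 1: epsilon_lateral = -(0.307 × 0.000472) = -0.0001449
  Case 2: epsilon_lateral = -(0.257 × 0.00172) = -0.000442
  Case 3: epsilon_lateral = -(0.332 × 0.00196) = -0.0006507
  Case 4: epsilon_lateral = -(0.271 × 0.000955) = -0.0002588
Ordering by |epsilon_lateral|: 0.0006507 (case 3) > 0.000442 (case 2) > 0.0002588 (case 4) > 0.0001449 (case 1)
Final answer: 3, 2, 4, 1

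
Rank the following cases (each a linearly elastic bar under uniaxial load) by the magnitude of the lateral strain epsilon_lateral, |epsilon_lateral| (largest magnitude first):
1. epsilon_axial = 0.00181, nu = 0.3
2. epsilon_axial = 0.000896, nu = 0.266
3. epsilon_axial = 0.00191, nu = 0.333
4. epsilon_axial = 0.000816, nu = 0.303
Model: a linearly elastic bar under uniaxial load, so epsilon_lateral = -nu·epsilon_axial (SI units).
  Case 1: epsilon_lateral = -(0.3 × 0.00181) = -0.000543
  Case 2: epsilon_lateral = -(0.266 × 0.000896) = -0.0002383
  Case 3: epsilon_lateral = -(0.333 × 0.00191) = -0.000636
  Case 4: epsilon_lateral = -(0.303 × 0.000816) = -0.0002472
Ordering by |epsilon_lateral|: 0.000636 (case 3) > 0.000543 (case 1) > 0.0002472 (case 4) > 0.0002383 (case 2)
Final answer: 3, 1, 4, 2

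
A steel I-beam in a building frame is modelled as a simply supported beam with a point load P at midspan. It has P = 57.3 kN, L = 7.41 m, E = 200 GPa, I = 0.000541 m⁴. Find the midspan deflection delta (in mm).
Model: a simply supported beam with a point load P at midspan, so delta = (P·L^3) / (48·E·I).
Convert to SI units:
  P = 57.3 kN = 57300 N
  E = 200 GPa = 2 × 10¹¹ Pa
Substitute:
  delta = (57300 × 7.41^3) / (48 × (2 × 10¹¹) × 0.000541)
  delta = 0.004489 m
Convert: delta = 0.004489 m = 4.489 mm
Final answer: delta = 4.489 mm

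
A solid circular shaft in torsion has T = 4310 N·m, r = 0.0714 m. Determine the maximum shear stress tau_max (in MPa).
Model: a solid circular shaft in torsion, so tau_max = (2·T) / (π·r^3).
Substitute:
  tau_max = (2 × 4310) / (π × 0.0714^3)
  tau_max = 7.538 × 10⁶ Pa
Convert: tau_max = 7.538 × 10⁶ Pa = 7.538 MPa
Final answer: tau_max = 7.538 MPa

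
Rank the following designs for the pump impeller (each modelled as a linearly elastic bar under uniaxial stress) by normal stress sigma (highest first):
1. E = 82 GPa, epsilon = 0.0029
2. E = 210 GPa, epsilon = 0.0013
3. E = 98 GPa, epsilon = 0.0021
Model: a linearly elastic bar under uniaxial stress, so sigma = E·epsilon (SI units).
  Case 1: sigma = (8.2 × 10¹⁰) × 0.0029 = 2.378 × 10⁸ Pa = 237.8 MPa
  Case 2: sigma = (2.1 × 10¹¹) × 0.0013 = 2.73 × 10⁸ Pa = 273 MPa
  Case 3: sigma = (9.8 × 10¹⁰) × 0.0021 = 2.058 × 10⁸ Pa = 205.8 MPa
Ordering: 273 MPa (case 2) > 237.8 MPa (case 1) > 205.8 MPa (case 3)
Final answer: 2, 1, 3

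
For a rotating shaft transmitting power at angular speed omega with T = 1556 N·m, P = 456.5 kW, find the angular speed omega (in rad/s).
Model: a rotating shaft transmitting power at angular speed omega, so P = T·omega.
Solve for omega: omega = P / T.
Convert to SI units:
  P = 456.5 kW = 456500 W
Substitute:
  omega = 456500 / 1556
  omega = 293.4 rad/s
Final answer: omega = 293.4 rad/s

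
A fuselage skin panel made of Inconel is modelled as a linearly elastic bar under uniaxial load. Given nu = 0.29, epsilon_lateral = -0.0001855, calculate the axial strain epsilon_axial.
Model: a linearly elastic bar under uniaxial load, so epsilon_lateral = -nu·epsilon_axial.
Solve for epsilon_axial: epsilon_axial = -epsilon_lateral / nu.
Substitute:
  epsilon_axial = -(-0.0001855) / 0.29
  epsilon_axial = 0.0006397
Final answer: epsilon_axial = 0.0006397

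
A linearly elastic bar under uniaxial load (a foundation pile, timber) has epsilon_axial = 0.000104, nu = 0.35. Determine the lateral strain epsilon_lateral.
Model: a linearly elastic bar under uniaxial load, so epsilon_lateral = -nu·epsilon_axial.
Substitute:
  epsilon_lateral = -(0.35 × 0.000104)
  epsilon_lateral = -3.64 × 10⁻⁵
Final answer: epsilon_lateral = -3.64 × 10⁻⁵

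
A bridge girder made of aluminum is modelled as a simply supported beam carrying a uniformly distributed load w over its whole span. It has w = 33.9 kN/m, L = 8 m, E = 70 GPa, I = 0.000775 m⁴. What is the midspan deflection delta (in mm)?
Model: a simply supported beam carrying a uniformly distributed load w over its whole span, so delta = (5·w·L^4) / (384·E·I).
Convert to SI units:
  w = 33.9 kN/m = 33900 N/m
  E = 70 GPa = 7 × 10¹⁰ Pa
Substitute:
  delta = (5 × 33900 × 8^4) / (384 × (7 × 10¹⁰) × 0.000775)
  delta = 0.03333 m
Convert: delta = 0.03333 m = 33.33 mm
Final answer: delta = 33.33 mm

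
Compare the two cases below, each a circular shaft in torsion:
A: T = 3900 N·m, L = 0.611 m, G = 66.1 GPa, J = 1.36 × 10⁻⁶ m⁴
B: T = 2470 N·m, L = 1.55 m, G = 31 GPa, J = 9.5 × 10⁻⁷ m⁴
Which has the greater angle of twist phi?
Model: a circular shaft in torsion, so phi = (T·L) / (G·J) (SI units).
  A: phi = (3900 × 0.611) / ((6.61 × 10¹⁰) × (1.36 × 10⁻⁶)) = 0.02651 rad = 1.519°
  B: phi = (2470 × 1.55) / ((3.1 × 10¹⁰) × (9.5 × 10⁻⁷)) = 0.13 rad = 7.448°
7.448° > 1.519°, so B is larger.
Final answer: B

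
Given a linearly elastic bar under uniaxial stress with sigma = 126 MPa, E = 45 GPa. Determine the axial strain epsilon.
Model: a linearly elastic bar under uniaxial stress, so epsilon = sigma / E.
Convert to SI units:
  sigma = 126 MPa = 1.26 × 10⁸ Pa
  E = 45 GPa = 4.5 × 10¹⁰ Pa
Substitute:
  epsilon = (1.26 × 10⁸) / (4.5 × 10¹⁰)
  epsilon = 0.0028
Final answer: epsilon = 0.0028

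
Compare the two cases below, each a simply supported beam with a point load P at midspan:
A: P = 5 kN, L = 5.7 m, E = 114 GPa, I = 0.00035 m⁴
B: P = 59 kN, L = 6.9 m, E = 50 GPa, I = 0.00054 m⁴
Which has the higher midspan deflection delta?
Model: a simply supported beam with a point load P at midspan, so delta = (P·L^3) / (48·E·I) (SI units).
  A: delta = (5000 × 5.7^3) / (48 × (1.14 × 10¹¹) × 0.00035) = 0.0004835 m = 0.4835 mm
  B: delta = (59000 × 6.9^3) / (48 × (5 × 10¹⁰) × 0.00054) = 0.01496 m = 14.96 mm
14.96 mm > 0.4835 mm, so B is larger.
Final answer: B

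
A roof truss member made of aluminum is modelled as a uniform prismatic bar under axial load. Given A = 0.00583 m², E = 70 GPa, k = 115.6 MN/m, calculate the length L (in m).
Model: a uniform prismatic bar under axial load, so k = (A·E) / L.
Solve for L: L = (A·E) / k.
Convert to SI units:
  E = 70 GPa = 7 × 10¹⁰ Pa
  k = 115.6 MN/m = 1.156 × 10⁸ N/m
Substitute:
  L = (0.00583 × (7 × 10¹⁰)) / (1.156 × 10⁸)
  L = 3.53 m
Final answer: L = 3.53 m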